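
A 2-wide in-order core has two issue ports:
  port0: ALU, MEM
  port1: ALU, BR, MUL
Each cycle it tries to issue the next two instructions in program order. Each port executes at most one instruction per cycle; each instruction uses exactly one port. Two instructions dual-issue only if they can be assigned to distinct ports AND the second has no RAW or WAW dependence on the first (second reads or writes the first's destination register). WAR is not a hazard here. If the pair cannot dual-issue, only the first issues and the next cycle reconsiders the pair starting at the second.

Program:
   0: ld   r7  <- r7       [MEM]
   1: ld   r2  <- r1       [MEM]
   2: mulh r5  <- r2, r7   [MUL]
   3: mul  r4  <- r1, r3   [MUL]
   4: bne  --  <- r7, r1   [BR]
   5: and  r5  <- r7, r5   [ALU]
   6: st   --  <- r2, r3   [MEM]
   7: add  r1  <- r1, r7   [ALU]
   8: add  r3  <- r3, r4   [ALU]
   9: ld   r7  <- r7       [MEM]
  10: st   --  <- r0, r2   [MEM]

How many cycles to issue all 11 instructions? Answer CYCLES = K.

0. ld.MEM @i0  | no-port MEM/MEM
1. ld.MEM @i1  | RAW r2
2. mulh.MUL @i2  | no-port MUL/MUL
3. mul.MUL @i3  | no-port MUL/BR
4. bne.BR;and.ALU @i4+i5  | dual
5. st.MEM;add.ALU @i6+i7  | dual
6. add.ALU;ld.MEM @i8+i9  | dual
7. st.MEM @i10  | tail

CYCLES = 8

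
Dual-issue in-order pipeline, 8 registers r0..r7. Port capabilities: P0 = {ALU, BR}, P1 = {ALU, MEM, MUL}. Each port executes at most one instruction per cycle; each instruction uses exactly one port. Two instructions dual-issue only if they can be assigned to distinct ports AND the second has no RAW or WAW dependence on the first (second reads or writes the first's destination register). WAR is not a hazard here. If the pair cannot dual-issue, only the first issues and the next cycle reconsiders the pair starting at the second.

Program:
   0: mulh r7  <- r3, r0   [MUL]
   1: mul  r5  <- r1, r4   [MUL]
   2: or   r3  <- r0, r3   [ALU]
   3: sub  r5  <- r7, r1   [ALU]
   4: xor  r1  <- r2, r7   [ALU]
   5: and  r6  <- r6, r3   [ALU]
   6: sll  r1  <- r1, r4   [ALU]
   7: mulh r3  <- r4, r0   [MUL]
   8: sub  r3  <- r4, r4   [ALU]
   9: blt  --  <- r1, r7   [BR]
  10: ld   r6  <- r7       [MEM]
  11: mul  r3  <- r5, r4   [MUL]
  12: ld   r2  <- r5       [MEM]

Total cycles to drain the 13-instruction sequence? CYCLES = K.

c0: i0 mulh.MUL  no-port MUL/MUL
c1: i1/i2 mul.MUL or.ALU  dual
c2: i3/i4 sub.ALU xor.ALU  dual
c3: i5/i6 and.ALU sll.ALU  dual
c4: i7 mulh.MUL  WAW r3
c5: i8/i9 sub.ALU blt.BR  dual
c6: i10 ld.MEM  no-port MEM/MUL
c7: i11 mul.MUL  no-port MUL/MEM
c8: i12 ld.MEM  tail

CYCLES = 9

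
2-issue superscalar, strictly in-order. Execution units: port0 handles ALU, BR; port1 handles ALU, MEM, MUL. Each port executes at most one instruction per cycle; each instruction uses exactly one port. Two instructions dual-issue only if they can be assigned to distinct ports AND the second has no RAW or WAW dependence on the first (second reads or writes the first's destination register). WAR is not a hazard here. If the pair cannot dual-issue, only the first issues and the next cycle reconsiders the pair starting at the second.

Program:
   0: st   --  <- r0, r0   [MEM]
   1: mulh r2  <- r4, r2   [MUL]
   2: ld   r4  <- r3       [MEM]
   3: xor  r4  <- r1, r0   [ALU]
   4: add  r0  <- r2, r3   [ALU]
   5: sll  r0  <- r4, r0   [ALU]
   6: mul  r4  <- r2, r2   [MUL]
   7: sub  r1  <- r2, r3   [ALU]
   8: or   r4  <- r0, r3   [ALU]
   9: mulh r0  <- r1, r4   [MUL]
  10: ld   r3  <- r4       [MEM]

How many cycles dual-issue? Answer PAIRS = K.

c0: i0 st.MEM  no-port MEM/MUL
c1: i1 mulh.MUL  no-port MUL/MEM
c2: i2 ld.MEM  WAW r4
c3: i3/i4 xor.ALU;add.ALU  2-wide
c4: i5/i6 sll.ALU;mul.MUL  2-wide
c5: i7/i8 sub.ALU;or.ALU  2-wide
c6: i9 mulh.MUL  no-port MUL/MEM
c7: i10 ld.MEM  tail

PAIRS = 3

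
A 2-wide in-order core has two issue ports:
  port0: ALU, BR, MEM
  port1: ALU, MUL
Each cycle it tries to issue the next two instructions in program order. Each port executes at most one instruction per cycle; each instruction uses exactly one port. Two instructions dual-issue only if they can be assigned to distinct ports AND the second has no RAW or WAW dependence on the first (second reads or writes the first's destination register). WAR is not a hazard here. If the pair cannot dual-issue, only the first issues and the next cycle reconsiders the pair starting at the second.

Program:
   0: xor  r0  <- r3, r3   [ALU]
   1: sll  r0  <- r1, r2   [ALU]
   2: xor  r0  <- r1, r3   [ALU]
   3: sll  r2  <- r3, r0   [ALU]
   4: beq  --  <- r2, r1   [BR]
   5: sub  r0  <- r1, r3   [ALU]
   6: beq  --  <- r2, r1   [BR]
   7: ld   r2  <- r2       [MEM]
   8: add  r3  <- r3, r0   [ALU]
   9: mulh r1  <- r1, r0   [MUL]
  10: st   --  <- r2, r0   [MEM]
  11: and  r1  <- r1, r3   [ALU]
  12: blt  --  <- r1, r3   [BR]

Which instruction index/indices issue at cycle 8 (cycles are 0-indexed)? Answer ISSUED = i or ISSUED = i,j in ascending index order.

ISSUED = 11

0. xor @i0  | WAW r0
1. sll @i1  | WAW r0
2. xor @i2  | RAW r0
3. sll @i3  | RAW r2
4. beq+sub @i4&i5  | dual
5. beq @i6  | no-port BR/MEM
6. ld+add @i7&i8  | dual
7. mulh+st @i9&i10  | dual
8. and @i11  | RAW r1
9. blt @i12  | tail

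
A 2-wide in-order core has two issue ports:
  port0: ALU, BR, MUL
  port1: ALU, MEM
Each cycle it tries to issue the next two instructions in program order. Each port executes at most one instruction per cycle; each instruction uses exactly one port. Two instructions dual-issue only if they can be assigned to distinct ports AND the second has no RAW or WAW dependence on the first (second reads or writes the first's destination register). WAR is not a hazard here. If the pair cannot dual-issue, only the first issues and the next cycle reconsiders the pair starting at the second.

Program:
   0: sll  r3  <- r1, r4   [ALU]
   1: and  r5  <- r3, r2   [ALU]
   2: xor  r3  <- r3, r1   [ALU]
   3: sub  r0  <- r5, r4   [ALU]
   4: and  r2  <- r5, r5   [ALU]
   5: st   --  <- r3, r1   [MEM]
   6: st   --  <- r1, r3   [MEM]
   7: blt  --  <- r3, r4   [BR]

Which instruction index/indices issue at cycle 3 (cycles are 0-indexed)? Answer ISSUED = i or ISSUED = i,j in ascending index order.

ISSUED = 5

#0 head=0: sll i0 RAW r3
#1 head=1: and xor i1,i2 2-wide
#2 head=3: sub and i3,i4 2-wide
#3 head=5: st i5 no-port MEM/MEM
#4 head=6: st blt i6,i7 2-wide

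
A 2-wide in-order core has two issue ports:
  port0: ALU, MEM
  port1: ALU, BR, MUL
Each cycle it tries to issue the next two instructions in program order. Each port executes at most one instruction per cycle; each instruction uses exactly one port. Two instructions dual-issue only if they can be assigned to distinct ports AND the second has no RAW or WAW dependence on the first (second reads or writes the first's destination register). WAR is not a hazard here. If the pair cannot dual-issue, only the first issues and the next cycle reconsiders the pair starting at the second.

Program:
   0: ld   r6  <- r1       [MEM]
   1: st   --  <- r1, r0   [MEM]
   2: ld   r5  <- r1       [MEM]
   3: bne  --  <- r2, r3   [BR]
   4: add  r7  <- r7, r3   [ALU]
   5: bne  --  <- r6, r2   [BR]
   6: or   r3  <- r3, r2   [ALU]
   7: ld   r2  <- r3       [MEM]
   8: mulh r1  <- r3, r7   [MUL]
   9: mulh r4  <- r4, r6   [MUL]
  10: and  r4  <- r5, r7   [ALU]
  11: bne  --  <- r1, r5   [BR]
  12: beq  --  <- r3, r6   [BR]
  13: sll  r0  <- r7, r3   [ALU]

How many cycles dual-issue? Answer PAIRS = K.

PAIRS = 5

t=0 i0:ld ; no-port MEM/MEM
t=1 i1:st ; no-port MEM/MEM
t=2 i2,i3:ld;bne ; 2-wide
t=3 i4,i5:add;bne ; 2-wide
t=4 i6:or ; RAW r3
t=5 i7,i8:ld;mulh ; 2-wide
t=6 i9:mulh ; WAW r4
t=7 i10,i11:and;bne ; 2-wide
t=8 i12,i13:beq;sll ; 2-wide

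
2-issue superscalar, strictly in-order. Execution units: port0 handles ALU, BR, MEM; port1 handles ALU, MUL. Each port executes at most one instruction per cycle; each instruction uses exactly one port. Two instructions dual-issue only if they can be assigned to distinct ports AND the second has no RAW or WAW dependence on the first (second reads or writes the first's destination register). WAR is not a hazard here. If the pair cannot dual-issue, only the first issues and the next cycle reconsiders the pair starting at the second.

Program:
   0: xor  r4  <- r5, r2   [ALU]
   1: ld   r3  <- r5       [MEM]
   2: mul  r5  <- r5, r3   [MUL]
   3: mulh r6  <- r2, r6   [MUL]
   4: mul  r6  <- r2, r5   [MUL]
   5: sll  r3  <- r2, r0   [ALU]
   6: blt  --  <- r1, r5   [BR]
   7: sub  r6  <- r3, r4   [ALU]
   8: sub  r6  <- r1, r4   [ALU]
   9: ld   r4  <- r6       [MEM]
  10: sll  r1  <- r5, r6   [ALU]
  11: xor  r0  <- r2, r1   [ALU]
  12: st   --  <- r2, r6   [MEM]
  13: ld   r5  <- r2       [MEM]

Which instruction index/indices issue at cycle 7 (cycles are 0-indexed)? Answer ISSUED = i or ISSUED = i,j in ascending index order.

#0 head=0: xor.ALU ld.MEM i0+i1 pair
#1 head=2: mul.MUL i2 no-port MUL/MUL
#2 head=3: mulh.MUL i3 no-port MUL/MUL
#3 head=4: mul.MUL sll.ALU i4+i5 pair
#4 head=6: blt.BR sub.ALU i6+i7 pair
#5 head=8: sub.ALU i8 RAW r6
#6 head=9: ld.MEM sll.ALU i9+i10 pair
#7 head=11: xor.ALU st.MEM i11+i12 pair
#8 head=13: ld.MEM i13 tail

ISSUED = 11,12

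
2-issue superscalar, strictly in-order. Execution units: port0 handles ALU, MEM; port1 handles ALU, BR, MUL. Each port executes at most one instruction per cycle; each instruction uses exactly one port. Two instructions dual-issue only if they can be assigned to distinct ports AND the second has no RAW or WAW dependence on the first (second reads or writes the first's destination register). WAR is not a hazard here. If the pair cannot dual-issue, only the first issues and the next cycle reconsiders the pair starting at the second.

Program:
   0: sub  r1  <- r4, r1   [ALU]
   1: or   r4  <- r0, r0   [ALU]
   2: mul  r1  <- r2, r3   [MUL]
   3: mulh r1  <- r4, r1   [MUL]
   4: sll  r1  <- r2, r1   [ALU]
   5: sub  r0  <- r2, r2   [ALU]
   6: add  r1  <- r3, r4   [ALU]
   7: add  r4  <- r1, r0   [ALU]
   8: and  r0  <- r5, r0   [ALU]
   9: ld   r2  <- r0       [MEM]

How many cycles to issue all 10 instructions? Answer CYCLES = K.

CYCLES = 7

#0 head=0: sub/or i0+i1 dual
#1 head=2: mul i2 no-port MUL/MUL
#2 head=3: mulh i3 RAW+WAW r1
#3 head=4: sll/sub i4+i5 dual
#4 head=6: add i6 RAW r1
#5 head=7: add/and i7+i8 dual
#6 head=9: ld i9 tail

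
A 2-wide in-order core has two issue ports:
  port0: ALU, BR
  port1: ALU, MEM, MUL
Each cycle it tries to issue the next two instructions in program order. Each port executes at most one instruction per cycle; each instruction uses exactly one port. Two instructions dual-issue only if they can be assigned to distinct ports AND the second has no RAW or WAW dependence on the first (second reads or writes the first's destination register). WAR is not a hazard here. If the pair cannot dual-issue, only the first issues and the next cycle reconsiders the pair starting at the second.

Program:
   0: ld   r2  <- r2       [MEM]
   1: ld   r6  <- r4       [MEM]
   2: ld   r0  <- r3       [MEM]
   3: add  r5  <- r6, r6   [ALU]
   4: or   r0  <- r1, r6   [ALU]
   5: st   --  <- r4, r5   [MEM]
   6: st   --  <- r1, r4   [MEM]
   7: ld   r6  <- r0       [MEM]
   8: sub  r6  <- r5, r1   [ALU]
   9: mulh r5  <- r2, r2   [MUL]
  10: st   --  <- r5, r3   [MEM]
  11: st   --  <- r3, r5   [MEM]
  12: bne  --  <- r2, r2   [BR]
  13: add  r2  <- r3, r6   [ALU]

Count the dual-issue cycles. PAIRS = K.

0. ld.MEM @i0  | no-port MEM/MEM
1. ld.MEM @i1  | no-port MEM/MEM
2. ld.MEM add.ALU @i2+i3  | pair
3. or.ALU st.MEM @i4+i5  | pair
4. st.MEM @i6  | no-port MEM/MEM
5. ld.MEM @i7  | WAW r6
6. sub.ALU mulh.MUL @i8+i9  | pair
7. st.MEM @i10  | no-port MEM/MEM
8. st.MEM bne.BR @i11+i12  | pair
9. add.ALU @i13  | tail

PAIRS = 4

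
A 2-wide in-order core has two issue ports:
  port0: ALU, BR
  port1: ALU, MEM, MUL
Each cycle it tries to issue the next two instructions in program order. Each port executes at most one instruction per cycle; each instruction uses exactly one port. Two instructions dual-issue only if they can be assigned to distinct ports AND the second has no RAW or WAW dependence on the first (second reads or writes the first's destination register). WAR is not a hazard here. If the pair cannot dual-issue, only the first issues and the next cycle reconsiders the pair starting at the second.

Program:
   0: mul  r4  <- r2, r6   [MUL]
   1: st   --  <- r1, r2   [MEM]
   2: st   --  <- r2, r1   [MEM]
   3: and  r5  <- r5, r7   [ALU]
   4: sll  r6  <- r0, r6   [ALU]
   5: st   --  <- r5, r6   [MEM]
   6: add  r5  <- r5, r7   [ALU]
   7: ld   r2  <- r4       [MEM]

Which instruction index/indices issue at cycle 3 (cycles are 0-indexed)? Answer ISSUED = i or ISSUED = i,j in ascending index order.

#0 head=0: mul i0 no-port MUL/MEM
#1 head=1: st i1 no-port MEM/MEM
#2 head=2: st/and i2+i3 pair
#3 head=4: sll i4 RAW r6
#4 head=5: st/add i5+i6 pair
#5 head=7: ld i7 tail

ISSUED = 4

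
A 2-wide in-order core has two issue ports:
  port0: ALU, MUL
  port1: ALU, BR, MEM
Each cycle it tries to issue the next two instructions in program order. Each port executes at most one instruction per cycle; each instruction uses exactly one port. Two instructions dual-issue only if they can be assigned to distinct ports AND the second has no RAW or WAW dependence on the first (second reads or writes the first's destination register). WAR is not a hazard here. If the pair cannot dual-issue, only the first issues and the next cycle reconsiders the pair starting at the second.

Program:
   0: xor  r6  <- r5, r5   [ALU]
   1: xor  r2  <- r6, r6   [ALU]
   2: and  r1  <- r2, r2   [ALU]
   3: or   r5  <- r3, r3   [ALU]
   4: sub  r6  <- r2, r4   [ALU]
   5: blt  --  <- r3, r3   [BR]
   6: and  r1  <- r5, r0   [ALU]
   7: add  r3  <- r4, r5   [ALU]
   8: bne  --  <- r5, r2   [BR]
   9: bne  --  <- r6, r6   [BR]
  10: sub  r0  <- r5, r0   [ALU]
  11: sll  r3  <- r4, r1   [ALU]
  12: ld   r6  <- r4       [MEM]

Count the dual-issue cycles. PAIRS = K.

PAIRS = 5

0. xor @i0  | RAW r6
1. xor @i1  | RAW r2
2. and;or @i2&i3  | dual
3. sub;blt @i4&i5  | dual
4. and;add @i6&i7  | dual
5. bne @i8  | no-port BR/BR
6. bne;sub @i9&i10  | dual
7. sll;ld @i11&i12  | dual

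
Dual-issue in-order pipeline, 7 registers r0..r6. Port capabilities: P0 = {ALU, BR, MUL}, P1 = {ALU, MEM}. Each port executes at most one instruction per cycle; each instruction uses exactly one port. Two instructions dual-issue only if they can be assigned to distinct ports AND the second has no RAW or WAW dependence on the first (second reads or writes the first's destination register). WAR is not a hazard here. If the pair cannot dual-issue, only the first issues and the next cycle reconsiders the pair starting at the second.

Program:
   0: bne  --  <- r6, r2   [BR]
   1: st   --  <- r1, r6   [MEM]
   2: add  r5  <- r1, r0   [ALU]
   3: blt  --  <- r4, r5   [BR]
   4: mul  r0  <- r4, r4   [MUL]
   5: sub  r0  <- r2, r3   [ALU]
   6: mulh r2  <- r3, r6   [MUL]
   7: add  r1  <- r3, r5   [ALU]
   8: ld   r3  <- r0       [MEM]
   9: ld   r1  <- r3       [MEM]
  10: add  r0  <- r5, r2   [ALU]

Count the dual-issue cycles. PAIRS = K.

PAIRS = 4

c0: i0+i1 bne.BR st.MEM  2-wide
c1: i2 add.ALU  RAW r5
c2: i3 blt.BR  no-port BR/MUL
c3: i4 mul.MUL  WAW r0
c4: i5+i6 sub.ALU mulh.MUL  2-wide
c5: i7+i8 add.ALU ld.MEM  2-wide
c6: i9+i10 ld.MEM add.ALU  2-wide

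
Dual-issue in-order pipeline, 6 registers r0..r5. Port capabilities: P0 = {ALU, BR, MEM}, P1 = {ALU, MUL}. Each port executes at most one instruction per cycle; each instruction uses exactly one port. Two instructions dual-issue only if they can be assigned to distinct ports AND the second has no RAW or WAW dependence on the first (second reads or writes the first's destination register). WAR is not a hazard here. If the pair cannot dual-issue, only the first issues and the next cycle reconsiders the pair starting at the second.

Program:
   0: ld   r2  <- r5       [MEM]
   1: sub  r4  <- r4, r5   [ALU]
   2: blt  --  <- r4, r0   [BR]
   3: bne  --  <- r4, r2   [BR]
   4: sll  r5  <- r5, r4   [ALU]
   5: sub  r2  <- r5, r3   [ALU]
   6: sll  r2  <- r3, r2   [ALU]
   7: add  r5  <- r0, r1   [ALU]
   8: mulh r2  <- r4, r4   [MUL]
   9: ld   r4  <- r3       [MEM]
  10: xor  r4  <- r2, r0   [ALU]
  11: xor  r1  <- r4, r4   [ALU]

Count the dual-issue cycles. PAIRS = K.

PAIRS = 4

0. ld.MEM/sub.ALU @i0&i1  | pair
1. blt.BR @i2  | no-port BR/BR
2. bne.BR/sll.ALU @i3&i4  | pair
3. sub.ALU @i5  | RAW+WAW r2
4. sll.ALU/add.ALU @i6&i7  | pair
5. mulh.MUL/ld.MEM @i8&i9  | pair
6. xor.ALU @i10  | RAW r4
7. xor.ALU @i11  | tail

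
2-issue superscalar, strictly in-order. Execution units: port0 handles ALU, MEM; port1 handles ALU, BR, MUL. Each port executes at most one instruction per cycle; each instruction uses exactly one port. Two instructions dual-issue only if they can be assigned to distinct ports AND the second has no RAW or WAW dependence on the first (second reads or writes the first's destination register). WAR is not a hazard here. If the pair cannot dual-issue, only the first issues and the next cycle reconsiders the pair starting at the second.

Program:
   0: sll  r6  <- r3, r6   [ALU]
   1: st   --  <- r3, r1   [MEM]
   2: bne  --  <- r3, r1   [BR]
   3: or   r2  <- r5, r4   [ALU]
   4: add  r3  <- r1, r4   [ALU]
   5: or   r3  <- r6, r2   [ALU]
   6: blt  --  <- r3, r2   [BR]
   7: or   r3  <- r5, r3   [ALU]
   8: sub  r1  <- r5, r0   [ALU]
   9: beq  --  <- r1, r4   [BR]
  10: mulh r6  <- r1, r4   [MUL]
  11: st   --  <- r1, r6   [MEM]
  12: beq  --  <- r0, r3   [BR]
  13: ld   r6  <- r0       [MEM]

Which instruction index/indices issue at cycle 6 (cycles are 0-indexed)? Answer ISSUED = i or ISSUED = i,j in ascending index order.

[0] i0/i1  sll/st  -- 2-wide
[1] i2/i3  bne/or  -- 2-wide
[2] i4  add  -- WAW r3
[3] i5  or  -- RAW r3
[4] i6/i7  blt/or  -- 2-wide
[5] i8  sub  -- RAW r1
[6] i9  beq  -- no-port BR/MUL
[7] i10  mulh  -- RAW r6
[8] i11/i12  st/beq  -- 2-wide
[9] i13  ld  -- tail

ISSUED = 9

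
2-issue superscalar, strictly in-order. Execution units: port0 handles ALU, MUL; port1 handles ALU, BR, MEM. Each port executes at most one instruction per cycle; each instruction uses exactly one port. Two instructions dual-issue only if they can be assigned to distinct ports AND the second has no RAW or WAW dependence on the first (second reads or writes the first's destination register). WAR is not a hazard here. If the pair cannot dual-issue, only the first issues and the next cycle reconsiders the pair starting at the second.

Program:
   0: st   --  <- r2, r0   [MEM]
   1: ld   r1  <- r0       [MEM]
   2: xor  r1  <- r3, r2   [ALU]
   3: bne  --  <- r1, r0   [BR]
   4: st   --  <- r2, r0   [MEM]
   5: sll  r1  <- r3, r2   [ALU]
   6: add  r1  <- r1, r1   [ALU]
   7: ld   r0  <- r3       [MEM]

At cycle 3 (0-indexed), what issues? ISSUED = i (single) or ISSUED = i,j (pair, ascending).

#0 head=0: st i0 no-port MEM/MEM
#1 head=1: ld i1 WAW r1
#2 head=2: xor i2 RAW r1
#3 head=3: bne i3 no-port BR/MEM
#4 head=4: st sll i4/i5 pair
#5 head=6: add ld i6/i7 pair

ISSUED = 3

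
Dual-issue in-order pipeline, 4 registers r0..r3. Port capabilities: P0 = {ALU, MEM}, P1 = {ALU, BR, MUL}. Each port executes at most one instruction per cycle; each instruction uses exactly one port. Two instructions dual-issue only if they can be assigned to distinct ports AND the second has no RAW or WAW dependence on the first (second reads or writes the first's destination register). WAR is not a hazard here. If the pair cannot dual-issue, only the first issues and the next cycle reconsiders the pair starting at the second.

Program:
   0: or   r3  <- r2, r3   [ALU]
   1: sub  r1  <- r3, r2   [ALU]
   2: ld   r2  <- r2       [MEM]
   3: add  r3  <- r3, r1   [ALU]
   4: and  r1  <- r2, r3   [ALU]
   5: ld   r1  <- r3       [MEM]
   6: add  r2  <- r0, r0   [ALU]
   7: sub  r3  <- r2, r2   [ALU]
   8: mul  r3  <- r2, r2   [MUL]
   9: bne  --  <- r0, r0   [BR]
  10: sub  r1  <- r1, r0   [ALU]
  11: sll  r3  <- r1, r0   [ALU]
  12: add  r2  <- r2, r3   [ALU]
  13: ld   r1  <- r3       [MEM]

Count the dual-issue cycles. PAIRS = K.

0. or @i0  | RAW r3
1. sub+ld @i1/i2  | 2-wide
2. add @i3  | RAW r3
3. and @i4  | WAW r1
4. ld+add @i5/i6  | 2-wide
5. sub @i7  | WAW r3
6. mul @i8  | no-port MUL/BR
7. bne+sub @i9/i10  | 2-wide
8. sll @i11  | RAW r3
9. add+ld @i12/i13  | 2-wide

PAIRS = 4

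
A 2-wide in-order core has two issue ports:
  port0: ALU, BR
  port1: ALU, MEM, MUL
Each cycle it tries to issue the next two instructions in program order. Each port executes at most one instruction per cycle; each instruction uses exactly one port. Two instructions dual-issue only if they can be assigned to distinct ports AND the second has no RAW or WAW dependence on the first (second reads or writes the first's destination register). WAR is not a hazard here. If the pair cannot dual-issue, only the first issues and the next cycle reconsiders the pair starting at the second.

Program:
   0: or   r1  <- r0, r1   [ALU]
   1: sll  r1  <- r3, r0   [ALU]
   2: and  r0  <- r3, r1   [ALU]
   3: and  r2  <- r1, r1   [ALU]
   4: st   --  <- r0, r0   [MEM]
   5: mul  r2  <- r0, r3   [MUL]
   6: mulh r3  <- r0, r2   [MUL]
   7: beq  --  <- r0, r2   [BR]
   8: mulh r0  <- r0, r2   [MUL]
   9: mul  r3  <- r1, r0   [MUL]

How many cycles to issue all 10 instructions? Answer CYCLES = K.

CYCLES = 8

t=0 i0:or.ALU ; WAW r1
t=1 i1:sll.ALU ; RAW r1
t=2 i2,i3:and.ALU;and.ALU ; dual
t=3 i4:st.MEM ; no-port MEM/MUL
t=4 i5:mul.MUL ; no-port MUL/MUL
t=5 i6,i7:mulh.MUL;beq.BR ; dual
t=6 i8:mulh.MUL ; no-port MUL/MUL
t=7 i9:mul.MUL ; tail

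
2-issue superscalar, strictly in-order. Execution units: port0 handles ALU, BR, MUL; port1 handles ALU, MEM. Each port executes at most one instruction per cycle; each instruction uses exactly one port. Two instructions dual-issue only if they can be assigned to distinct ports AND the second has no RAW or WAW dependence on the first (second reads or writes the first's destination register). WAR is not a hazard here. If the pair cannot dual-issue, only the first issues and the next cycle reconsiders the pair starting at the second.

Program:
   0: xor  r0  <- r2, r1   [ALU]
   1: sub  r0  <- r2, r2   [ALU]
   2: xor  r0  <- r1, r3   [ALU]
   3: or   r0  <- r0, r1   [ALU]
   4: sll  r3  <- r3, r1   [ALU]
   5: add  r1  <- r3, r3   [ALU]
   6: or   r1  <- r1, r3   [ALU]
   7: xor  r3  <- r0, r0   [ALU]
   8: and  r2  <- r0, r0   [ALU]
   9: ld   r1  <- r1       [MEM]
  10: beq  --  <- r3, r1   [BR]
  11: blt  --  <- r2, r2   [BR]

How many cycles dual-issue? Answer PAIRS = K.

0. xor.ALU @i0  | WAW r0
1. sub.ALU @i1  | WAW r0
2. xor.ALU @i2  | RAW+WAW r0
3. or.ALU/sll.ALU @i3&i4  | dual
4. add.ALU @i5  | RAW+WAW r1
5. or.ALU/xor.ALU @i6&i7  | dual
6. and.ALU/ld.MEM @i8&i9  | dual
7. beq.BR @i10  | no-port BR/BR
8. blt.BR @i11  | tail

PAIRS = 3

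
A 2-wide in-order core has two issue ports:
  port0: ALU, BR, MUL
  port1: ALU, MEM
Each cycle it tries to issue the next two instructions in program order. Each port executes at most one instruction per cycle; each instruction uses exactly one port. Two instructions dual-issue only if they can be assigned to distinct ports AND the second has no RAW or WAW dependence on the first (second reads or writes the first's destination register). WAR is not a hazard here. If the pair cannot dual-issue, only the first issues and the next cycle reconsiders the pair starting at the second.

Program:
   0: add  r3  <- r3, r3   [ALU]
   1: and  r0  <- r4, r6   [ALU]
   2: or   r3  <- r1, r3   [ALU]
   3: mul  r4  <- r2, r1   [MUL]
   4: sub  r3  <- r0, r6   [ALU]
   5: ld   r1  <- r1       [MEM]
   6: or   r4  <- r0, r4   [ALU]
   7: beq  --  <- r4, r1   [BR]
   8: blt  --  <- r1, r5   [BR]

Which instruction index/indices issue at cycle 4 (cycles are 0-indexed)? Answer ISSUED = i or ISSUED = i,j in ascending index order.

ISSUED = 7

#0 head=0: add+and i0&i1 2-wide
#1 head=2: or+mul i2&i3 2-wide
#2 head=4: sub+ld i4&i5 2-wide
#3 head=6: or i6 RAW r4
#4 head=7: beq i7 no-port BR/BR
#5 head=8: blt i8 tail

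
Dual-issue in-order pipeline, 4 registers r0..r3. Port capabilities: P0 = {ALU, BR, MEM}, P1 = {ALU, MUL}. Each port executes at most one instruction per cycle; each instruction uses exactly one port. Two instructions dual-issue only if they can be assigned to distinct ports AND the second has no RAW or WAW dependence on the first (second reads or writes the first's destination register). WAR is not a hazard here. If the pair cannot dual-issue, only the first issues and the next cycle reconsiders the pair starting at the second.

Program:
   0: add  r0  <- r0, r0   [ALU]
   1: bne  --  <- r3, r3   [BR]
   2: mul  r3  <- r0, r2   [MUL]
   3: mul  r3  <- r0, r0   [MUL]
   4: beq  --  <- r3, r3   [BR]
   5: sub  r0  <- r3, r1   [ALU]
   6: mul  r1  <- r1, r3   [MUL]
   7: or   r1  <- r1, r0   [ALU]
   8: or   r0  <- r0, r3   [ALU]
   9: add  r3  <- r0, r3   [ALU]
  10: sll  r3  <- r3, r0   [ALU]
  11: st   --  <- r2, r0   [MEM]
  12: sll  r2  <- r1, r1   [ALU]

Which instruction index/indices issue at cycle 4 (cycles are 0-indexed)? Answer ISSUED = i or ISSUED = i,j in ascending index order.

t=0 i0+i1:add.ALU;bne.BR ; pair
t=1 i2:mul.MUL ; no-port MUL/MUL
t=2 i3:mul.MUL ; RAW r3
t=3 i4+i5:beq.BR;sub.ALU ; pair
t=4 i6:mul.MUL ; RAW+WAW r1
t=5 i7+i8:or.ALU;or.ALU ; pair
t=6 i9:add.ALU ; RAW+WAW r3
t=7 i10+i11:sll.ALU;st.MEM ; pair
t=8 i12:sll.ALU ; tail

ISSUED = 6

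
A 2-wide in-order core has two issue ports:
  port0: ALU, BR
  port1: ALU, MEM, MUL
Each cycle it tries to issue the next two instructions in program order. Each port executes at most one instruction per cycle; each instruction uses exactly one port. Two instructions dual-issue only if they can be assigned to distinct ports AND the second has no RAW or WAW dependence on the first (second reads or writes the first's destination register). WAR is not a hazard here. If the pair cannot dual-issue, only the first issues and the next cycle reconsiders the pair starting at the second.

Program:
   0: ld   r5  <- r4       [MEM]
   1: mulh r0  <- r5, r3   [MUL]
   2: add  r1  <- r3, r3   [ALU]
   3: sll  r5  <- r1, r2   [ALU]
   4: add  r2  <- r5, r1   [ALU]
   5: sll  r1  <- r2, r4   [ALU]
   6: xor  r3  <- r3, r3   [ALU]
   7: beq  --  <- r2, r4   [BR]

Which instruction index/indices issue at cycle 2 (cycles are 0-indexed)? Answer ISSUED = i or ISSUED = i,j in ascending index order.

ISSUED = 3

0. ld @i0  | no-port MEM/MUL
1. mulh+add @i1+i2  | pair
2. sll @i3  | RAW r5
3. add @i4  | RAW r2
4. sll+xor @i5+i6  | pair
5. beq @i7  | tail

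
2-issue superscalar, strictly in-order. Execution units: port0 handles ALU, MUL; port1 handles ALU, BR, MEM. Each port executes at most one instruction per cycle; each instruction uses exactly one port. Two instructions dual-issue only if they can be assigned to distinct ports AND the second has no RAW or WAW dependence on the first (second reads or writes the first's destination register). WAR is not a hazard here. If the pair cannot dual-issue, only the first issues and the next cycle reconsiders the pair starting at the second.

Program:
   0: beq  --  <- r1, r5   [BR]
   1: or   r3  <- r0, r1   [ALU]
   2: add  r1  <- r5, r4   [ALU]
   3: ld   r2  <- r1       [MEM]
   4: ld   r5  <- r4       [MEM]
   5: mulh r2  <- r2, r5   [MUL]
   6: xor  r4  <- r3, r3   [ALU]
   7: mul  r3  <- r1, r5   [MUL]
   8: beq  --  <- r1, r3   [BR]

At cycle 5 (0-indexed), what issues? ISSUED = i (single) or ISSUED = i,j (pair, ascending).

ISSUED = 7

t=0 i0,i1:beq/or ; 2-wide
t=1 i2:add ; RAW r1
t=2 i3:ld ; no-port MEM/MEM
t=3 i4:ld ; RAW r5
t=4 i5,i6:mulh/xor ; 2-wide
t=5 i7:mul ; RAW r3
t=6 i8:beq ; tail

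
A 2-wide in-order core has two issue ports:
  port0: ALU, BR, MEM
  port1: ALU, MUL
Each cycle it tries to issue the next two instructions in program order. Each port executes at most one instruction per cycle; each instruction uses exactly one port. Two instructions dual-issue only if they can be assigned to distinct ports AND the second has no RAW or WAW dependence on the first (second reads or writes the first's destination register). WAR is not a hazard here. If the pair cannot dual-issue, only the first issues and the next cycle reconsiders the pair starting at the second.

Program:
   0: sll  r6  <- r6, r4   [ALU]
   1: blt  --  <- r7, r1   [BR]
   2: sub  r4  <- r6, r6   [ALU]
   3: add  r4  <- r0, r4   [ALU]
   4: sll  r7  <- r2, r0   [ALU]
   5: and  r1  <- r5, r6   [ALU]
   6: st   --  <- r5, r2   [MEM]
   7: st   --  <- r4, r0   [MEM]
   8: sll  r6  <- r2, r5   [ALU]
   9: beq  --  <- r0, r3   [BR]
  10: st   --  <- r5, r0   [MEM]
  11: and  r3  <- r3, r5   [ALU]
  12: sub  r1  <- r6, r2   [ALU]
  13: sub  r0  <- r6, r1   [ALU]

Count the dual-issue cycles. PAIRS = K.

PAIRS = 5

[0] i0/i1  sll.ALU+blt.BR  -- 2-wide
[1] i2  sub.ALU  -- RAW+WAW r4
[2] i3/i4  add.ALU+sll.ALU  -- 2-wide
[3] i5/i6  and.ALU+st.MEM  -- 2-wide
[4] i7/i8  st.MEM+sll.ALU  -- 2-wide
[5] i9  beq.BR  -- no-port BR/MEM
[6] i10/i11  st.MEM+and.ALU  -- 2-wide
[7] i12  sub.ALU  -- RAW r1
[8] i13  sub.ALU  -- tail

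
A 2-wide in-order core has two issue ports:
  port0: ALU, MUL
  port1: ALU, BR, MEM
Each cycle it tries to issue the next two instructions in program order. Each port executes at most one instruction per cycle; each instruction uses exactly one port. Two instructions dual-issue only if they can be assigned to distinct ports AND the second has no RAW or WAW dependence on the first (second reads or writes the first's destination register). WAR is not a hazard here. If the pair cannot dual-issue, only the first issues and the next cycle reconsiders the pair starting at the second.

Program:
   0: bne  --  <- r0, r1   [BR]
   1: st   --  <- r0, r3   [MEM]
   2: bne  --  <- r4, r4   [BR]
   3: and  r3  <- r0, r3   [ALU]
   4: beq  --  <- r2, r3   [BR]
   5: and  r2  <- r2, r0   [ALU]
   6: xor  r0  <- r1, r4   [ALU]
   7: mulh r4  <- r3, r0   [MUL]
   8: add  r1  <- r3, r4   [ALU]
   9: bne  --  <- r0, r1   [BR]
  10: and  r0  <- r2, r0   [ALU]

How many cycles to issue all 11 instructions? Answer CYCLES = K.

0. bne @i0  | no-port BR/MEM
1. st @i1  | no-port MEM/BR
2. bne and @i2,i3  | pair
3. beq and @i4,i5  | pair
4. xor @i6  | RAW r0
5. mulh @i7  | RAW r4
6. add @i8  | RAW r1
7. bne and @i9,i10  | pair

CYCLES = 8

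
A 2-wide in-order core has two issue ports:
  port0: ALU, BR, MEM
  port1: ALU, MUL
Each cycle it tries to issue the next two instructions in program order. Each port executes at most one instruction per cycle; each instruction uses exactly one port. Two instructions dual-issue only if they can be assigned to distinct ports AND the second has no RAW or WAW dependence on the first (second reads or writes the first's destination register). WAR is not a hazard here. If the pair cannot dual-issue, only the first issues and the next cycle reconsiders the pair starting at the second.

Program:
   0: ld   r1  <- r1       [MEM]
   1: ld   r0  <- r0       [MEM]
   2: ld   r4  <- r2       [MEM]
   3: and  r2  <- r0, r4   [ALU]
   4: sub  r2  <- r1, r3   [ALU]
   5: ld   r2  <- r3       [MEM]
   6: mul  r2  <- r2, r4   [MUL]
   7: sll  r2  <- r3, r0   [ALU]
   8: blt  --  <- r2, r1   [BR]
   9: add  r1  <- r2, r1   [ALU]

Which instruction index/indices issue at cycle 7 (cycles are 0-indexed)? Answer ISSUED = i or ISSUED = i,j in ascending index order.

0. ld @i0  | no-port MEM/MEM
1. ld @i1  | no-port MEM/MEM
2. ld @i2  | RAW r4
3. and @i3  | WAW r2
4. sub @i4  | WAW r2
5. ld @i5  | RAW+WAW r2
6. mul @i6  | WAW r2
7. sll @i7  | RAW r2
8. blt+add @i8&i9  | 2-wide

ISSUED = 7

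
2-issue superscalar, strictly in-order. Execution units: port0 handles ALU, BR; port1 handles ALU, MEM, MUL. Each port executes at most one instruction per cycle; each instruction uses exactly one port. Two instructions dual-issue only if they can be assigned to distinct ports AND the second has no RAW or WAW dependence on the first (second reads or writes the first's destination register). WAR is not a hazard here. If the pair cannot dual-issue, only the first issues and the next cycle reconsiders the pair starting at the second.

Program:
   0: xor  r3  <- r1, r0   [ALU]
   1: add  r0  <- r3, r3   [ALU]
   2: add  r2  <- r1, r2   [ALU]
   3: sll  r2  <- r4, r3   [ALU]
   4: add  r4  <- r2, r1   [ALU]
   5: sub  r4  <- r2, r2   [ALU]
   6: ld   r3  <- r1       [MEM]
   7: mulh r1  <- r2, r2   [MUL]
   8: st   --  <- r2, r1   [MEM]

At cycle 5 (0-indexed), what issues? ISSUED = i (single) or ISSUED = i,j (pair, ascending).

ISSUED = 7

[0] i0  xor  -- RAW r3
[1] i1,i2  add add  -- pair
[2] i3  sll  -- RAW r2
[3] i4  add  -- WAW r4
[4] i5,i6  sub ld  -- pair
[5] i7  mulh  -- no-port MUL/MEM
[6] i8  st  -- tail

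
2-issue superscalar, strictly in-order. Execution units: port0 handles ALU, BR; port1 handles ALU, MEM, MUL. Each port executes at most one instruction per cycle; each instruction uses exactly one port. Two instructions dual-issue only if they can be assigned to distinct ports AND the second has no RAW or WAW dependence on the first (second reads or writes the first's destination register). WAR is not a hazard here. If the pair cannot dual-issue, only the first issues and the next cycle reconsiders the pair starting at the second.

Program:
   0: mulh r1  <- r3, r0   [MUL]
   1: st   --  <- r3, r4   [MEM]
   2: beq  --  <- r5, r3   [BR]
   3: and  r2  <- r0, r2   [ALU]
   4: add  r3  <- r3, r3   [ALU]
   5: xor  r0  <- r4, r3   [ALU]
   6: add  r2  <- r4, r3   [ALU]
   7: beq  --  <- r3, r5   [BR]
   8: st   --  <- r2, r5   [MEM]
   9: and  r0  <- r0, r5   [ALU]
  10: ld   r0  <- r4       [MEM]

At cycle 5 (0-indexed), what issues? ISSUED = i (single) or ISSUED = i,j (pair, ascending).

c0: i0 mulh.MUL  no-port MUL/MEM
c1: i1,i2 st.MEM+beq.BR  pair
c2: i3,i4 and.ALU+add.ALU  pair
c3: i5,i6 xor.ALU+add.ALU  pair
c4: i7,i8 beq.BR+st.MEM  pair
c5: i9 and.ALU  WAW r0
c6: i10 ld.MEM  tail

ISSUED = 9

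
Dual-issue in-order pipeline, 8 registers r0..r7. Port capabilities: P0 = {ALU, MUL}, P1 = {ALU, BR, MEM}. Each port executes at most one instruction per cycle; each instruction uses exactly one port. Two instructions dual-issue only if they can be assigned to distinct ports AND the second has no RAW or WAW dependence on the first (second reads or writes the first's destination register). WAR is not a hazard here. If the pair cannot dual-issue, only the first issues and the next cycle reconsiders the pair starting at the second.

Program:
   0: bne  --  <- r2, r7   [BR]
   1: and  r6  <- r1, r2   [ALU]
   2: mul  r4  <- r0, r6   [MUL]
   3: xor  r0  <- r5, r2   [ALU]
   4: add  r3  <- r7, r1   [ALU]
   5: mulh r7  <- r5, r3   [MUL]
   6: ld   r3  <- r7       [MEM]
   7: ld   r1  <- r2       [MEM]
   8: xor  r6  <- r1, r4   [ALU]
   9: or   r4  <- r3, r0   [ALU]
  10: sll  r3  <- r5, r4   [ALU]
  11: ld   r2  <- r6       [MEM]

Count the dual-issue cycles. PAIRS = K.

t=0 i0&i1:bne.BR and.ALU ; 2-wide
t=1 i2&i3:mul.MUL xor.ALU ; 2-wide
t=2 i4:add.ALU ; RAW r3
t=3 i5:mulh.MUL ; RAW r7
t=4 i6:ld.MEM ; no-port MEM/MEM
t=5 i7:ld.MEM ; RAW r1
t=6 i8&i9:xor.ALU or.ALU ; 2-wide
t=7 i10&i11:sll.ALU ld.MEM ; 2-wide

PAIRS = 4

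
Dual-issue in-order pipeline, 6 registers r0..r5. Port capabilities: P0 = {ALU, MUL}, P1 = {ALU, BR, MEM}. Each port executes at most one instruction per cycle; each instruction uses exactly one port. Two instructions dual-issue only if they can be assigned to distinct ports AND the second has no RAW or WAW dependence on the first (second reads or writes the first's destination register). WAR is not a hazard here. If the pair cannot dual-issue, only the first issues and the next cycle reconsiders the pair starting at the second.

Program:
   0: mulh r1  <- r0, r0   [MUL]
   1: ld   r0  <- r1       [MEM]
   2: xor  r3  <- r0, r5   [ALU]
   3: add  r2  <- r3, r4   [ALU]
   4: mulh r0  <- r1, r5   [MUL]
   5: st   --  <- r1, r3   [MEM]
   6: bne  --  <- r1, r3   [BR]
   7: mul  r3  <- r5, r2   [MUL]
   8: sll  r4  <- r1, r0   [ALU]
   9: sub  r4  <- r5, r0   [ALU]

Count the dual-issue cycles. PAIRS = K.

t=0 i0:mulh.MUL ; RAW r1
t=1 i1:ld.MEM ; RAW r0
t=2 i2:xor.ALU ; RAW r3
t=3 i3&i4:add.ALU mulh.MUL ; dual
t=4 i5:st.MEM ; no-port MEM/BR
t=5 i6&i7:bne.BR mul.MUL ; dual
t=6 i8:sll.ALU ; WAW r4
t=7 i9:sub.ALU ; tail

PAIRS = 2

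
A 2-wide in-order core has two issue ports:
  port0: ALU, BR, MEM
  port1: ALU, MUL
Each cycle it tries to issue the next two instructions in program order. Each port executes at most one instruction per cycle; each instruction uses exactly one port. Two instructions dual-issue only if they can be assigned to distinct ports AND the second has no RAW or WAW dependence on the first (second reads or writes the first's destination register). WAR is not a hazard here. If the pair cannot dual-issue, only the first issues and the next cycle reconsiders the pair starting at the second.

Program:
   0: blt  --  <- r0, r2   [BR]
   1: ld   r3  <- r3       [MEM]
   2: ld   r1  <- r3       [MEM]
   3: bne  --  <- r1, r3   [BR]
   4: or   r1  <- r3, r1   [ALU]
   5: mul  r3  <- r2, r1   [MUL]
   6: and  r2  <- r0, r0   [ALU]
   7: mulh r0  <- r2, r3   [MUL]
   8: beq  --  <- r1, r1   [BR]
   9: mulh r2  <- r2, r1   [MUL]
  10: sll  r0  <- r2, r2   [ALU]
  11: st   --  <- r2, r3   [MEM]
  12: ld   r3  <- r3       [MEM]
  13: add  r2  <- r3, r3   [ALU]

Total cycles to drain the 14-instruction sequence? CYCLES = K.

CYCLES = 10

t=0 i0:blt ; no-port BR/MEM
t=1 i1:ld ; no-port MEM/MEM
t=2 i2:ld ; no-port MEM/BR
t=3 i3&i4:bne/or ; 2-wide
t=4 i5&i6:mul/and ; 2-wide
t=5 i7&i8:mulh/beq ; 2-wide
t=6 i9:mulh ; RAW r2
t=7 i10&i11:sll/st ; 2-wide
t=8 i12:ld ; RAW r3
t=9 i13:add ; tail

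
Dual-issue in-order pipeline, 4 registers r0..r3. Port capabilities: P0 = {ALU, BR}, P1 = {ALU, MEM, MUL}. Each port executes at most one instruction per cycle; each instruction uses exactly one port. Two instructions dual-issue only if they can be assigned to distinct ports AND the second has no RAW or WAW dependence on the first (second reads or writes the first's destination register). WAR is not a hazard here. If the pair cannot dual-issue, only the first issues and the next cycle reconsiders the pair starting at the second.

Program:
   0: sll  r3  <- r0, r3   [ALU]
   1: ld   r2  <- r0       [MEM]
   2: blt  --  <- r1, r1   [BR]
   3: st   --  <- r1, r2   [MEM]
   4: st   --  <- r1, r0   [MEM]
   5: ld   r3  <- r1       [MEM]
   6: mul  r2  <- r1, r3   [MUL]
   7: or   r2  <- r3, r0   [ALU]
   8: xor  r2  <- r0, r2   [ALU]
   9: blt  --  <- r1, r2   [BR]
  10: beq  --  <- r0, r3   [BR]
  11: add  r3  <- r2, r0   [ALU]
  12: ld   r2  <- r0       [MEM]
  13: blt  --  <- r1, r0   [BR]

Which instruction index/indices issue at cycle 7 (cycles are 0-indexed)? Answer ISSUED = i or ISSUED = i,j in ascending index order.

0. sll/ld @i0/i1  | dual
1. blt/st @i2/i3  | dual
2. st @i4  | no-port MEM/MEM
3. ld @i5  | no-port MEM/MUL
4. mul @i6  | WAW r2
5. or @i7  | RAW+WAW r2
6. xor @i8  | RAW r2
7. blt @i9  | no-port BR/BR
8. beq/add @i10/i11  | dual
9. ld/blt @i12/i13  | dual

ISSUED = 9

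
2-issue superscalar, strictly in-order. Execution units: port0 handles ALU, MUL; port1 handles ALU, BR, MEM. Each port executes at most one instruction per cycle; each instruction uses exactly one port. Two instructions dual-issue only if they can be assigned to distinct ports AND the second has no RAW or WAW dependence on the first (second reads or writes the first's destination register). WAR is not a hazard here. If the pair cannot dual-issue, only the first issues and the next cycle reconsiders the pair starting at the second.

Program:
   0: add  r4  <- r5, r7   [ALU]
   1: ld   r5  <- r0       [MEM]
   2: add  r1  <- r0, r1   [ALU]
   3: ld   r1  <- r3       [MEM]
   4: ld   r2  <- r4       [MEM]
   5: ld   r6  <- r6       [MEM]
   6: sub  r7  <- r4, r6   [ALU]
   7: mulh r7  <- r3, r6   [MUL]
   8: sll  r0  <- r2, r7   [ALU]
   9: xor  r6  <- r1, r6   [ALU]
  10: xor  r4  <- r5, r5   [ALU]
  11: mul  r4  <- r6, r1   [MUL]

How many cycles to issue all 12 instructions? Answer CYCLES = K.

[0] i0/i1  add.ALU ld.MEM  -- pair
[1] i2  add.ALU  -- WAW r1
[2] i3  ld.MEM  -- no-port MEM/MEM
[3] i4  ld.MEM  -- no-port MEM/MEM
[4] i5  ld.MEM  -- RAW r6
[5] i6  sub.ALU  -- WAW r7
[6] i7  mulh.MUL  -- RAW r7
[7] i8/i9  sll.ALU xor.ALU  -- pair
[8] i10  xor.ALU  -- WAW r4
[9] i11  mul.MUL  -- tail

CYCLES = 10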